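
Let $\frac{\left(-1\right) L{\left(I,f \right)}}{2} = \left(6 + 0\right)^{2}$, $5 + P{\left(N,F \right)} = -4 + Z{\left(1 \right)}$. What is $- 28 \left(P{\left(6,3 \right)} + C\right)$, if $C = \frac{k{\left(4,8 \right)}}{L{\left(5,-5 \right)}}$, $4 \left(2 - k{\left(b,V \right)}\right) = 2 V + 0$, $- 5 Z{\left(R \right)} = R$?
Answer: $\frac{11557}{45} \approx 256.82$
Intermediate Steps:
$Z{\left(R \right)} = - \frac{R}{5}$
$k{\left(b,V \right)} = 2 - \frac{V}{2}$ ($k{\left(b,V \right)} = 2 - \frac{2 V + 0}{4} = 2 - \frac{2 V}{4} = 2 - \frac{V}{2}$)
$P{\left(N,F \right)} = - \frac{46}{5}$ ($P{\left(N,F \right)} = -5 - \frac{21}{5} = - \frac{46}{5}$)
$L{\left(I,f \right)} = -72$ ($L{\left(I,f \right)} = - 2 \left(6 + 0\right)^{2} = - 2 \cdot 6^{2} = \left(-2\right) 36 = -72$)
$C = \frac{1}{36}$ ($C = \frac{2 - 4}{-72} = \left(2 - 4\right) \left(- \frac{1}{72}\right) = \left(-2\right) \left(- \frac{1}{72}\right) = \frac{1}{36} \approx 0.027778$)
$- 28 \left(P{\left(6,3 \right)} + C\right) = - 28 \left(- \frac{46}{5} + \frac{1}{36}\right) = \left(-28\right) \left(- \frac{1651}{180}\right) = \frac{11557}{45}$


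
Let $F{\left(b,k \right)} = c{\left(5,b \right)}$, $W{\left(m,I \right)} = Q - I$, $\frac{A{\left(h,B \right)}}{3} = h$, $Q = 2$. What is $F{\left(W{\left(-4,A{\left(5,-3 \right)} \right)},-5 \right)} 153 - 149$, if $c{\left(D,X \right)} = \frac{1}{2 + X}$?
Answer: $- \frac{1792}{11} \approx -162.91$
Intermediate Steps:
$A{\left(h,B \right)} = 3 h$
$W{\left(m,I \right)} = 2 - I$
$F{\left(b,k \right)} = \frac{1}{2 + b}$
$F{\left(W{\left(-4,A{\left(5,-3 \right)} \right)},-5 \right)} 153 - 149 = \frac{1}{2 + \left(2 - 3 \cdot 5\right)} 153 - 149 = \frac{1}{2 + \left(2 - 15\right)} 153 - 149 = \frac{1}{2 - 13} \cdot 153 - 149 = \frac{1}{-11} \cdot 153 - 149 = \left(- \frac{1}{11}\right) 153 - 149 = - \frac{153}{11} - 149 = - \frac{1792}{11}$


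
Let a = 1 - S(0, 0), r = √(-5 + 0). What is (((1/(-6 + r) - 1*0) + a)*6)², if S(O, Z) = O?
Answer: 360*(√5 + 2*I)/(12*√5 + 31*I) ≈ 26.127 - 3.3521*I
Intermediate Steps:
r = I*√5 (r = √(-5) = I*√5 ≈ 2.2361*I)
a = 1 (a = 1 - 1*0 = 1 + 0 = 1)
(((1/(-6 + r) - 1*0) + a)*6)² = (((1/(-6 + I*√5) - 1*0) + 1)*6)² = (((1/(-6 + I*√5) + 0) + 1)*6)² = ((1/(-6 + I*√5) + 1)*6)² = ((1 + 1/(-6 + I*√5))*6)² = (6 + 6/(-6 + I*√5))²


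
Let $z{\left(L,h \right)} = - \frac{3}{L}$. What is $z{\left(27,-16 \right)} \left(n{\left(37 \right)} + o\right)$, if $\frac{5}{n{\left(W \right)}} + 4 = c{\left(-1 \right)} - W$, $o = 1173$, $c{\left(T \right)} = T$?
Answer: $- \frac{49261}{378} \approx -130.32$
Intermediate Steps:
$n{\left(W \right)} = \frac{5}{-5 - W}$ ($n{\left(W \right)} = \frac{5}{-4 - \left(1 + W\right)} = \frac{5}{-5 - W}$)
$z{\left(27,-16 \right)} \left(n{\left(37 \right)} + o\right) = - \frac{3}{27} \left(- \frac{5}{5 + 37} + 1173\right) = \left(-3\right) \frac{1}{27} \left(- \frac{5}{42} + 1173\right) = - \frac{\left(-5\right) \frac{1}{42} + 1173}{9} = - \frac{- \frac{5}{42} + 1173}{9} = \left(- \frac{1}{9}\right) \frac{49261}{42} = - \frac{49261}{378}$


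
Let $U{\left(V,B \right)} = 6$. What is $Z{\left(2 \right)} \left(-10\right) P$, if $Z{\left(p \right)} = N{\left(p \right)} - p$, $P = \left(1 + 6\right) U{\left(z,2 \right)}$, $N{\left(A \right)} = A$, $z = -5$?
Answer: $0$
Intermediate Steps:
$P = 42$ ($P = \left(1 + 6\right) 6 = 7 \cdot 6 = 42$)
$Z{\left(p \right)} = 0$ ($Z{\left(p \right)} = p - p = 0$)
$Z{\left(2 \right)} \left(-10\right) P = 0 \left(-10\right) 42 = 0 \cdot 42 = 0$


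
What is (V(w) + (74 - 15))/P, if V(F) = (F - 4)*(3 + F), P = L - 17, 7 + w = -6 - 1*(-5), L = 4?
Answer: -119/13 ≈ -9.1538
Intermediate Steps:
w = -8 (w = -7 + (-6 - 1*(-5)) = -7 + (-6 + 5) = -7 - 1 = -8)
P = -13 (P = 4 - 17 = -13)
V(F) = (-4 + F)*(3 + F)
(V(w) + (74 - 15))/P = ((-12 + (-8)² - 1*(-8)) + (74 - 15))/(-13) = ((-12 + 64 + 8) + 59)*(-1/13) = (60 + 59)*(-1/13) = 119*(-1/13) = -119/13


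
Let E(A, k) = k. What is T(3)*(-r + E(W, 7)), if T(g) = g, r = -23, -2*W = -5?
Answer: 90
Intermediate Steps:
W = 5/2 (W = -1/2*(-5) = 5/2 ≈ 2.5000)
T(3)*(-r + E(W, 7)) = 3*(-1*(-23) + 7) = 3*(23 + 7) = 3*30 = 90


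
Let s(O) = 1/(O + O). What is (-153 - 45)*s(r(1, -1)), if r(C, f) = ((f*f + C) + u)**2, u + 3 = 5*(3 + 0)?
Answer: -99/196 ≈ -0.50510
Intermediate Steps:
u = 12 (u = -3 + 5*(3 + 0) = -3 + 5*3 = -3 + 15 = 12)
r(C, f) = (12 + C + f**2)**2 (r(C, f) = ((f*f + C) + 12)**2 = ((f**2 + C) + 12)**2 = ((C + f**2) + 12)**2 = (12 + C + f**2)**2)
s(O) = 1/(2*O)
(-153 - 45)*s(r(1, -1)) = (-153 - 45)*(1/(2*((12 + 1 + (-1)**2)**2))) = -99/((12 + 1 + 1)**2) = -99/(14**2) = -99/196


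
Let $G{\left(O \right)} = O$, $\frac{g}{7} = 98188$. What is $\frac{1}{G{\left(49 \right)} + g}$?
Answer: $\frac{1}{687365} \approx 1.4548 \cdot 10^{-6}$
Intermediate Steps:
$g = 687316$ ($g = 7 \cdot 98188 = 687316$)
$\frac{1}{G{\left(49 \right)} + g} = \frac{1}{49 + 687316} = \frac{1}{687365}$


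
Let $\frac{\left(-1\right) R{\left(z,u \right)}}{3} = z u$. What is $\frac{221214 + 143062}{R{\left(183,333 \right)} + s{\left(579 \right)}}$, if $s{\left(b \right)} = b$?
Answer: $- \frac{182138}{91119} \approx -1.9989$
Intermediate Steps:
$R{\left(z,u \right)} = - 3 u z$ ($R{\left(z,u \right)} = - 3 z u = - 3 u z$)
$\frac{221214 + 143062}{R{\left(183,333 \right)} + s{\left(579 \right)}} = \frac{221214 + 143062}{\left(-3\right) 333 \cdot 183 + 579} = \frac{364276}{-182817 + 579} = \frac{364276}{-182238} = 364276 \left(- \frac{1}{182238}\right) = - \frac{182138}{91119}$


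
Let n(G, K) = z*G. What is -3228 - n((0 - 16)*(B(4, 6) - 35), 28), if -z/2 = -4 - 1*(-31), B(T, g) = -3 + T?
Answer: 26148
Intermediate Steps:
z = -54 (z = -2*(-4 - 1*(-31)) = -2*(-4 + 31) = -2*27 = -54)
n(G, K) = -54*G
-3228 - n((0 - 16)*(B(4, 6) - 35), 28) = -3228 - (-54)*(0 - 16)*((-3 + 4) - 35) = -3228 - (-54)*(-16*(1 - 35)) = -3228 - (-54)*(-16*(-34)) = -3228 - (-54)*544 = -3228 - 1*(-29376) = -3228 + 29376 = 26148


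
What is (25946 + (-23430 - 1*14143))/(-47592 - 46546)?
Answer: 1057/8558 ≈ 0.12351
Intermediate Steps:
(25946 + (-23430 - 1*14143))/(-47592 - 46546) = (25946 + (-23430 - 14143))/(-94138) = (25946 - 37573)*(-1/94138) = -11627*(-1/94138) = 1057/8558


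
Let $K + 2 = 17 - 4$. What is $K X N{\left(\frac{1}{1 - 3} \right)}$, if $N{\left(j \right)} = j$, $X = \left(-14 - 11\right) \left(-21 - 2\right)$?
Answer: $- \frac{6325}{2} \approx -3162.5$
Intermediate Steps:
$X = 575$ ($X = \left(-25\right) \left(-23\right) = 575$)
$K = 11$ ($K = -2 + \left(17 - 4\right) = -2 + 13 = 11$)
$K X N{\left(\frac{1}{1 - 3} \right)} = \frac{11 \cdot 575}{1 - 3} = \frac{6325}{-2} = 6325 \left(- \frac{1}{2}\right) = - \frac{6325}{2}$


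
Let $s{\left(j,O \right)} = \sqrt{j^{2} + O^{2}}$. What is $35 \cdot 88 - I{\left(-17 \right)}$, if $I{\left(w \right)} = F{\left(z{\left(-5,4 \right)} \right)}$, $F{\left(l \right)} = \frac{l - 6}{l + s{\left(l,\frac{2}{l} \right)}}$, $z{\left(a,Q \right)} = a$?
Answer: $\frac{13695}{4} + \frac{55 \sqrt{629}}{4} \approx 3768.6$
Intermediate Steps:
$s{\left(j,O \right)} = \sqrt{O^{2} + j^{2}}$
$F{\left(l \right)} = \frac{-6 + l}{l + \sqrt{l^{2} + \frac{4}{l^{2}}}}$ ($F{\left(l \right)} = \frac{l - 6}{l + \sqrt{\left(\frac{2}{l}\right)^{2} + l^{2}}} = \frac{-6 + l}{l + \sqrt{\frac{4}{l^{2}} + l^{2}}} = \frac{-6 + l}{l + \sqrt{l^{2} + \frac{4}{l^{2}}}}$)
$I{\left(w \right)} = - \frac{11}{-5 + \frac{\sqrt{629}}{5}}$ ($I{\left(w \right)} = \frac{-6 - 5}{-5 + \sqrt{\frac{4 + \left(-5\right)^{4}}{25}}} = \frac{1}{-5 + \sqrt{\frac{4 + 625}{25}}} \left(-11\right) = \frac{1}{-5 + \sqrt{\frac{1}{25} \cdot 629}} \left(-11\right) = \frac{1}{-5 + \sqrt{\frac{629}{25}}} \left(-11\right) = \frac{1}{-5 + \frac{\sqrt{629}}{5}} \left(-11\right) = - \frac{11}{-5 + \frac{\sqrt{629}}{5}}$)
$35 \cdot 88 - I{\left(-17 \right)} = 35 \cdot 88 - \left(- \frac{1375}{4} - \frac{55 \sqrt{629}}{4}\right) = 3080 + \left(\frac{1375}{4} + \frac{55 \sqrt{629}}{4}\right) = \frac{13695}{4} + \frac{55 \sqrt{629}}{4}$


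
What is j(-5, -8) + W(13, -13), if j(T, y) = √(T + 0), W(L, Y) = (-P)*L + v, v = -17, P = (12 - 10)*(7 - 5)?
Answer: -69 + I*√5 ≈ -69.0 + 2.2361*I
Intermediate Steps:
P = 4 (P = 2*2 = 4)
W(L, Y) = -17 - 4*L (W(L, Y) = (-1*4)*L - 17 = -4*L - 17 = -17 - 4*L)
j(T, y) = √T
j(-5, -8) + W(13, -13) = √(-5) + (-17 - 4*13) = I*√5 + (-17 - 52) = I*√5 - 69 = -69 + I*√5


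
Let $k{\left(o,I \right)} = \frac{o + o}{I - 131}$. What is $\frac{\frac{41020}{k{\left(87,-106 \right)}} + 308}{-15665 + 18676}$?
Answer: $- \frac{1611358}{87319} \approx -18.454$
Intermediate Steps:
$k{\left(o,I \right)} = \frac{2 o}{-131 + I}$
$\frac{\frac{41020}{k{\left(87,-106 \right)}} + 308}{-15665 + 18676} = \frac{\frac{41020}{2 \cdot 87 \frac{1}{-131 - 106}} + 308}{-15665 + 18676} = \frac{\frac{41020}{2 \cdot 87 \frac{1}{-237}} + 308}{3011} = \left(\frac{41020}{2 \cdot 87 \left(- \frac{1}{237}\right)} + 308\right) \frac{1}{3011} = \left(\frac{41020}{- \frac{58}{79}} + 308\right) \frac{1}{3011} = \left(41020 \left(- \frac{79}{58}\right) + 308\right) \frac{1}{3011} = \left(- \frac{1620290}{29} + 308\right) \frac{1}{3011} = \left(- \frac{1611358}{29}\right) \frac{1}{3011} = - \frac{1611358}{87319}$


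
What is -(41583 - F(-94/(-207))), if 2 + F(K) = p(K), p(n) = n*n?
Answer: -1781866829/42849 ≈ -41585.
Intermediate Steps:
p(n) = n**2
F(K) = -2 + K**2
-(41583 - F(-94/(-207))) = -(41583 - (-2 + (-94/(-207))**2)) = -(41583 - (-2 + (-94*(-1/207))**2)) = -(41583 - (-2 + (94/207)**2)) = -(41583 - (-2 + 8836/42849)) = -(41583 - 1*(-76862/42849)) = -(41583 + 76862/42849) = -1*1781866829/42849 = -1781866829/42849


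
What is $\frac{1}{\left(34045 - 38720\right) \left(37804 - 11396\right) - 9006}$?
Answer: $- \frac{1}{123466406} \approx -8.0994 \cdot 10^{-9}$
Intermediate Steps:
$\frac{1}{\left(34045 - 38720\right) \left(37804 - 11396\right) - 9006} = \frac{1}{- 4675 \left(37804 - 11396\right) - 9006} = \frac{1}{\left(-4675\right) 26408 - 9006} = \frac{1}{-123457400 - 9006} = \frac{1}{-123466406} = - \frac{1}{123466406}$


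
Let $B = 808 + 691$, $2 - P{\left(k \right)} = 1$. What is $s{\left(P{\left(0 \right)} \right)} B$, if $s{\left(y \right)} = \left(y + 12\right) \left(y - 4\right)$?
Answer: $-58461$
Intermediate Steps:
$P{\left(k \right)} = 1$ ($P{\left(k \right)} = 2 - 1 = 1$)
$s{\left(y \right)} = \left(-4 + y\right) \left(12 + y\right)$ ($s{\left(y \right)} = \left(12 + y\right) \left(-4 + y\right) = \left(-4 + y\right) \left(12 + y\right)$)
$B = 1499$
$s{\left(P{\left(0 \right)} \right)} B = \left(-48 + 1^{2} + 8 \cdot 1\right) 1499 = \left(-48 + 1 + 8\right) 1499 = \left(-39\right) 1499 = -58461$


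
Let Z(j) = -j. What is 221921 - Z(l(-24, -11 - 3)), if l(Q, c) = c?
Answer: 221907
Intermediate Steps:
221921 - Z(l(-24, -11 - 3)) = 221921 - (-1)*(-11 - 3) = 221921 - (-1)*(-14) = 221921 - 1*14 = 221921 - 14 = 221907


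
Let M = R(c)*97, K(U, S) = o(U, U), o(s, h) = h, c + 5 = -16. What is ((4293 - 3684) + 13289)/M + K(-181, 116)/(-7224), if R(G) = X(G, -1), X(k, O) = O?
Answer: -100381595/700728 ≈ -143.25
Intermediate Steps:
c = -21 (c = -5 - 16 = -21)
K(U, S) = U
R(G) = -1
M = -97 (M = -1*97 = -97)
((4293 - 3684) + 13289)/M + K(-181, 116)/(-7224) = ((4293 - 3684) + 13289)/(-97) - 181/(-7224) = (609 + 13289)*(-1/97) - 181*(-1/7224) = 13898*(-1/97) + 181/7224 = -13898/97 + 181/7224 = -100381595/700728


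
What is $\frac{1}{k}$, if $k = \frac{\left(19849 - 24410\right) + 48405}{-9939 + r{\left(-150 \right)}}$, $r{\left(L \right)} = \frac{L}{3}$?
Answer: $- \frac{9989}{43844} \approx -0.22783$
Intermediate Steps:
$r{\left(L \right)} = \frac{L}{3}$ ($r{\left(L \right)} = L \frac{1}{3} = \frac{L}{3}$)
$k = - \frac{43844}{9989}$ ($k = \frac{\left(19849 - 24410\right) + 48405}{-9939 + \frac{1}{3} \left(-150\right)} = \frac{\left(19849 - 24410\right) + 48405}{-9939 - 50} = \frac{-4561 + 48405}{-9989} = 43844 \left(- \frac{1}{9989}\right) = - \frac{43844}{9989} \approx -4.3892$)
$\frac{1}{k} = \frac{1}{- \frac{43844}{9989}} = - \frac{9989}{43844}$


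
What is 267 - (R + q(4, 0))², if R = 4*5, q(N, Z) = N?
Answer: -309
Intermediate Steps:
R = 20
267 - (R + q(4, 0))² = 267 - (20 + 4)² = 267 - 1*24² = 267 - 1*576 = 267 - 576 = -309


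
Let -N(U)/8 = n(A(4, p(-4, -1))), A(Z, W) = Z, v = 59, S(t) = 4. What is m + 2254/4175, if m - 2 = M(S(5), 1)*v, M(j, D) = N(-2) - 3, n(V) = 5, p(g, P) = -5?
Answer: -10581371/4175 ≈ -2534.5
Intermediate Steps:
N(U) = -40 (N(U) = -8*5 = -40)
M(j, D) = -43 (M(j, D) = -40 - 3 = -43)
m = -2535 (m = 2 - 43*59 = 2 - 2537 = -2535)
m + 2254/4175 = -2535 + 2254/4175 = -10581371/4175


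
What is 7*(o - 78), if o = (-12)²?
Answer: 462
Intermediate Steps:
o = 144
7*(o - 78) = 7*(144 - 78) = 7*66 = 462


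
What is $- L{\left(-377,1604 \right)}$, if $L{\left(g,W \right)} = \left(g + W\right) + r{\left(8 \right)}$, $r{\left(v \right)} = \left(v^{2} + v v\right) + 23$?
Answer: $-1378$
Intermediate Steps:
$r{\left(v \right)} = 23 + 2 v^{2}$ ($r{\left(v \right)} = \left(v^{2} + v^{2}\right) + 23 = 2 v^{2} + 23 = 23 + 2 v^{2}$)
$L{\left(g,W \right)} = 151 + W + g$ ($L{\left(g,W \right)} = \left(g + W\right) + \left(23 + 2 \cdot 8^{2}\right) = \left(W + g\right) + \left(23 + 2 \cdot 64\right) = \left(W + g\right) + \left(23 + 128\right) = \left(W + g\right) + 151 = 151 + W + g$)
$- L{\left(-377,1604 \right)} = - (151 + 1604 - 377) = \left(-1\right) 1378 = -1378$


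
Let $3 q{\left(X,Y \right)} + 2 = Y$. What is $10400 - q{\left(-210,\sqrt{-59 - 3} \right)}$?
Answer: $\frac{31202}{3} - \frac{i \sqrt{62}}{3} \approx 10401.0 - 2.6247 i$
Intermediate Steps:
$q{\left(X,Y \right)} = - \frac{2}{3} + \frac{Y}{3}$
$10400 - q{\left(-210,\sqrt{-59 - 3} \right)} = 10400 - \left(- \frac{2}{3} + \frac{\sqrt{-59 - 3}}{3}\right) = 10400 - \left(- \frac{2}{3} + \frac{\sqrt{-62}}{3}\right) = 10400 - \left(- \frac{2}{3} + \frac{i \sqrt{62}}{3}\right) = 10400 + \left(\frac{2}{3} - \frac{i \sqrt{62}}{3}\right) = \frac{31202}{3} - \frac{i \sqrt{62}}{3}$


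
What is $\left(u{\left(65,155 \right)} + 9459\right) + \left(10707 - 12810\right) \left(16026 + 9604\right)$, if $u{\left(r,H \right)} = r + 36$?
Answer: $-53890330$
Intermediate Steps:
$u{\left(r,H \right)} = 36 + r$
$\left(u{\left(65,155 \right)} + 9459\right) + \left(10707 - 12810\right) \left(16026 + 9604\right) = \left(\left(36 + 65\right) + 9459\right) + \left(10707 - 12810\right) \left(16026 + 9604\right) = \left(101 + 9459\right) - 53899890 = 9560 - 53899890 = -53890330$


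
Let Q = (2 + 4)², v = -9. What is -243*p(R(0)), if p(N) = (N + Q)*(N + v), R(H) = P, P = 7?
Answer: 20898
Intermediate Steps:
Q = 36 (Q = 6² = 36)
R(H) = 7
p(N) = (-9 + N)*(36 + N) (p(N) = (N + 36)*(N - 9) = (36 + N)*(-9 + N) = (-9 + N)*(36 + N))
-243*p(R(0)) = -243*(-324 + 7² + 27*7) = -243*(-324 + 49 + 189) = -243*(-86) = 20898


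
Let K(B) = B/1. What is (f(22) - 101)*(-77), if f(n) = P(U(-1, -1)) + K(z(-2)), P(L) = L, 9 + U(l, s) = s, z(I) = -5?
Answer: 8932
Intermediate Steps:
U(l, s) = -9 + s
K(B) = B (K(B) = B*1 = B)
f(n) = -15 (f(n) = (-9 - 1) - 5 = -10 - 5 = -15)
(f(22) - 101)*(-77) = (-15 - 101)*(-77) = -116*(-77) = 8932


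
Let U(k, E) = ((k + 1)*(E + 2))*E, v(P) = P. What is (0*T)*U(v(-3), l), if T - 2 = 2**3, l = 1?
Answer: 0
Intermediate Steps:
T = 10 (T = 2 + 2**3 = 2 + 8 = 10)
U(k, E) = E*(1 + k)*(2 + E) (U(k, E) = ((1 + k)*(2 + E))*E = E*(1 + k)*(2 + E))
(0*T)*U(v(-3), l) = (0*10)*(1*(2 + 1 + 2*(-3) + 1*(-3))) = 0*(1*(2 + 1 - 6 - 3)) = 0*(1*(-6)) = 0*(-6) = 0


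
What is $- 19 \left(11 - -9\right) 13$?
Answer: $-4940$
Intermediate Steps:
$- 19 \left(11 - -9\right) 13 = - 19 \left(11 + 9\right) 13 = \left(-19\right) 20 \cdot 13 = \left(-380\right) 13 = -4940$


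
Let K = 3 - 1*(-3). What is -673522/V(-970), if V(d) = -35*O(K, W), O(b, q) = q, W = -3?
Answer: -673522/105 ≈ -6414.5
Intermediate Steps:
K = 6 (K = 3 + 3 = 6)
V(d) = 105 (V(d) = -35*(-3) = 105)
-673522/V(-970) = -673522/105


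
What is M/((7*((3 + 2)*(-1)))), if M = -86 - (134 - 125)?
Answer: 19/7 ≈ 2.7143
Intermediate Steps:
M = -95 (M = -86 - 1*9 = -86 - 9 = -95)
M/((7*((3 + 2)*(-1)))) = -95*(-1/(7*(3 + 2))) = -95/(7*(5*(-1))) = -95/(7*(-5)) = -95/(-35) = -95*(-1/35) = 19/7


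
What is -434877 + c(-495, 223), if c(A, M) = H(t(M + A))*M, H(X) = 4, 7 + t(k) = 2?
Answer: -433985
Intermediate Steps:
t(k) = -5 (t(k) = -7 + 2 = -5)
c(A, M) = 4*M
-434877 + c(-495, 223) = -434877 + 4*223 = -434877 + 892 = -433985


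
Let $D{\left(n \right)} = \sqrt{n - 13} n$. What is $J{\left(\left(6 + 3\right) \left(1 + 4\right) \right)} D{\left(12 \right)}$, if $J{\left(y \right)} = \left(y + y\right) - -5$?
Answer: $1140 i \approx 1140.0 i$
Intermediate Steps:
$J{\left(y \right)} = 5 + 2 y$ ($J{\left(y \right)} = 2 y + 5 = 5 + 2 y$)
$D{\left(n \right)} = n \sqrt{-13 + n}$ ($D{\left(n \right)} = \sqrt{-13 + n} n = n \sqrt{-13 + n}$)
$J{\left(\left(6 + 3\right) \left(1 + 4\right) \right)} D{\left(12 \right)} = \left(5 + 2 \left(6 + 3\right) \left(1 + 4\right)\right) 12 \sqrt{-13 + 12} = \left(5 + 2 \cdot 9 \cdot 5\right) 12 \sqrt{-1} = \left(5 + 2 \cdot 45\right) 12 i = \left(5 + 90\right) 12 i = 95 \cdot 12 i = 1140 i$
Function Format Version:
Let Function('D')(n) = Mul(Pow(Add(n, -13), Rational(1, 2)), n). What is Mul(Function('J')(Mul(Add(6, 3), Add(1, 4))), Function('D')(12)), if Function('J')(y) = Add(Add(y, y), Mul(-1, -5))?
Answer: Mul(1140, I) ≈ Mul(1140.0, I)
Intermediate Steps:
Function('J')(y) = Add(5, Mul(2, y)) (Function('J')(y) = Add(Mul(2, y), 5) = Add(5, Mul(2, y)))
Function('D')(n) = Mul(n, Pow(Add(-13, n), Rational(1, 2))) (Function('D')(n) = Mul(Pow(Add(-13, n), Rational(1, 2)), n) = Mul(n, Pow(Add(-13, n), Rational(1, 2))))
Mul(Function('J')(Mul(Add(6, 3), Add(1, 4))), Function('D')(12)) = Mul(Add(5, Mul(2, Mul(Add(6, 3), Add(1, 4)))), Mul(12, Pow(Add(-13, 12), Rational(1, 2)))) = Mul(Add(5, Mul(2, Mul(9, 5))), Mul(12, Pow(-1, Rational(1, 2)))) = Mul(Add(5, Mul(2, 45)), Mul(12, I)) = Mul(Add(5, 90), Mul(12, I)) = Mul(95, Mul(12, I)) = Mul(1140, I)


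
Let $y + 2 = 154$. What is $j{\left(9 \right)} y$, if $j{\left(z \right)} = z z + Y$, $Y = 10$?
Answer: $13832$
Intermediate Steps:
$j{\left(z \right)} = 10 + z^{2}$ ($j{\left(z \right)} = z z + 10 = z^{2} + 10 = 10 + z^{2}$)
$y = 152$ ($y = -2 + 154 = 152$)
$j{\left(9 \right)} y = \left(10 + 9^{2}\right) 152 = \left(10 + 81\right) 152 = 91 \cdot 152 = 13832$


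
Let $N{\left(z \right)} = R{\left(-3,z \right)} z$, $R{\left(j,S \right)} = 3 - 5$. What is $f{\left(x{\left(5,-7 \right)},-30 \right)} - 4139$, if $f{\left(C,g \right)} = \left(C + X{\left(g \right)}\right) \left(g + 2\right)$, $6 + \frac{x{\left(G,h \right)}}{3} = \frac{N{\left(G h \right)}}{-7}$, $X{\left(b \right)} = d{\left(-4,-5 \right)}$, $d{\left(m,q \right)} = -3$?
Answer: $-2711$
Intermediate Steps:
$R{\left(j,S \right)} = -2$
$N{\left(z \right)} = - 2 z$
$X{\left(b \right)} = -3$
$x{\left(G,h \right)} = -18 + \frac{6 G h}{7}$ ($x{\left(G,h \right)} = -18 + 3 \frac{\left(-2\right) G h}{-7} = -18 + 3 - 2 G h \left(- \frac{1}{7}\right) = -18 + 3 \frac{2 G h}{7} = -18 + \frac{6 G h}{7}$)
$f{\left(C,g \right)} = \left(-3 + C\right) \left(2 + g\right)$ ($f{\left(C,g \right)} = \left(C - 3\right) \left(g + 2\right) = \left(-3 + C\right) \left(2 + g\right)$)
$f{\left(x{\left(5,-7 \right)},-30 \right)} - 4139 = \left(-6 - -90 + 2 \left(-18 + \frac{6}{7} \cdot 5 \left(-7\right)\right) + \left(-18 + \frac{6}{7} \cdot 5 \left(-7\right)\right) \left(-30\right)\right) - 4139 = \left(-6 + 90 + 2 \left(-18 - 30\right) + \left(-18 - 30\right) \left(-30\right)\right) - 4139 = \left(-6 + 90 + 2 \left(-48\right) - -1440\right) - 4139 = \left(-6 + 90 - 96 + 1440\right) - 4139 = 1428 - 4139 = -2711$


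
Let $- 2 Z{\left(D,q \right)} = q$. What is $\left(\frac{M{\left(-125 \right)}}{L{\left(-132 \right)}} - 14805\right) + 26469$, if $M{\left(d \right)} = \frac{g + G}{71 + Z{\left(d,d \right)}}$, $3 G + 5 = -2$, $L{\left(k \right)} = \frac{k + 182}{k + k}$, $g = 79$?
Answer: $\frac{15567392}{1335} \approx 11661.0$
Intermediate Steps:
$L{\left(k \right)} = \frac{182 + k}{2 k}$
$G = - \frac{7}{3}$ ($G = - \frac{5}{3} + \frac{1}{3} \left(-2\right) = - \frac{5}{3} - \frac{2}{3} = - \frac{7}{3} \approx -2.3333$)
$Z{\left(D,q \right)} = - \frac{q}{2}$
$M{\left(d \right)} = \frac{230}{3 \left(71 - \frac{d}{2}\right)}$ ($M{\left(d \right)} = \frac{79 - \frac{7}{3}}{71 - \frac{d}{2}} = \frac{230}{3 \left(71 - \frac{d}{2}\right)}$)
$\left(\frac{M{\left(-125 \right)}}{L{\left(-132 \right)}} - 14805\right) + 26469 = \left(\frac{\left(-460\right) \frac{1}{-426 + 3 \left(-125\right)}}{\frac{1}{2} \frac{1}{-132} \left(182 - 132\right)} - 14805\right) + 26469 = \left(\frac{\left(-460\right) \frac{1}{-426 - 375}}{\frac{1}{2} \left(- \frac{1}{132}\right) 50} - 14805\right) + 26469 = \left(\frac{\left(-460\right) \frac{1}{-801}}{- \frac{25}{132}} - 14805\right) + 26469 = \left(\left(-460\right) \left(- \frac{1}{801}\right) \left(- \frac{132}{25}\right) - 14805\right) + 26469 = \left(\frac{460}{801} \left(- \frac{132}{25}\right) - 14805\right) + 26469 = \left(- \frac{4048}{1335} - 14805\right) + 26469 = - \frac{19768723}{1335} + 26469 = \frac{15567392}{1335}$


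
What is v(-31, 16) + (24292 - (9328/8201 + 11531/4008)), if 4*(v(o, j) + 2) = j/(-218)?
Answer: 87011454290969/3582787272 ≈ 24286.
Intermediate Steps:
v(o, j) = -2 - j/872 (v(o, j) = -2 + (j/(-218))/4 = -2 + (j*(-1/218))/4 = -2 + (-j/218)/4 = -2 - j/872)
v(-31, 16) + (24292 - (9328/8201 + 11531/4008)) = (-2 - 1/872*16) + (24292 - (9328/8201 + 11531/4008)) = (-2 - 2/109) + (24292 - (9328*(1/8201) + 11531*(1/4008))) = -220/109 + (24292 - (9328/8201 + 11531/4008)) = -220/109 + (24292 - 1*131952355/32869608) = -220/109 + (24292 - 131952355/32869608) = -220/109 + 798336565181/32869608 = 87011454290969/3582787272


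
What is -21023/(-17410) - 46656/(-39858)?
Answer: 275035949/115654630 ≈ 2.3781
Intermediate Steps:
-21023/(-17410) - 46656/(-39858) = -21023*(-1/17410) - 46656*(-1/39858) = 21023/17410 + 7776/6643 = 275035949/115654630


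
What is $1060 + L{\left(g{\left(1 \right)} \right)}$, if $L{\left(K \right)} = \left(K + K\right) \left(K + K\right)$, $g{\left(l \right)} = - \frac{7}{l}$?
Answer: $1256$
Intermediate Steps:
$L{\left(K \right)} = 4 K^{2}$ ($L{\left(K \right)} = 2 K 2 K = 4 K^{2}$)
$1060 + L{\left(g{\left(1 \right)} \right)} = 1060 + 4 \left(- \frac{7}{1}\right)^{2} = 1060 + 4 \left(\left(-7\right) 1\right)^{2} = 1060 + 4 \left(-7\right)^{2} = 1060 + 4 \cdot 49 = 1060 + 196 = 1256$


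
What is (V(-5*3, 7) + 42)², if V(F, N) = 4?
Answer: 2116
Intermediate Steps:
(V(-5*3, 7) + 42)² = (4 + 42)² = 46² = 2116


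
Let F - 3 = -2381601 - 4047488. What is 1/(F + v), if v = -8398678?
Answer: -1/14827764 ≈ -6.7441e-8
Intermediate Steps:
F = -6429086 (F = 3 + (-2381601 - 4047488) = 3 - 6429089 = -6429086)
1/(F + v) = 1/(-6429086 - 8398678) = 1/(-14827764) = -1/14827764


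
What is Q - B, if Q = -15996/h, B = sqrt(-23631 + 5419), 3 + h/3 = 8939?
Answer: -1333/2234 - 2*I*sqrt(4553) ≈ -0.59669 - 134.95*I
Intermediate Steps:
h = 26808 (h = -9 + 3*8939 = -9 + 26817 = 26808)
B = 2*I*sqrt(4553) (B = sqrt(-18212) = 2*I*sqrt(4553) ≈ 134.95*I)
Q = -1333/2234 (Q = -15996/26808 = -15996*1/26808 = -1333/2234 ≈ -0.59669)
Q - B = -1333/2234 - 2*I*sqrt(4553)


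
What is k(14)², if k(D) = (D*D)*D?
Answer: 7529536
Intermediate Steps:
k(D) = D³ (k(D) = D²*D = D³)
k(14)² = (14³)² = 2744² = 7529536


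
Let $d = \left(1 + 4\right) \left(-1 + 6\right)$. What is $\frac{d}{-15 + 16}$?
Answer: $25$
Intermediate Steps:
$d = 25$ ($d = 5 \cdot 5 = 25$)
$\frac{d}{-15 + 16} = \frac{1}{-15 + 16} \cdot 25 = 1^{-1} \cdot 25 = 1 \cdot 25 = 25$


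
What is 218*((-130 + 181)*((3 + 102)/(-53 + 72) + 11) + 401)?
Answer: 5151994/19 ≈ 2.7116e+5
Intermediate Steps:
218*((-130 + 181)*((3 + 102)/(-53 + 72) + 11) + 401) = 218*(51*(105/19 + 11) + 401) = 218*(51*(314/19) + 401) = 218*(16014/19 + 401) = 218*(23633/19) = 5151994/19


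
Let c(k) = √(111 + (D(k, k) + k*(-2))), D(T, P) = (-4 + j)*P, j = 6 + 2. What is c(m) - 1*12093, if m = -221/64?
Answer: -12093 + √6662/8 ≈ -12083.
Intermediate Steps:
j = 8
D(T, P) = 4*P (D(T, P) = (-4 + 8)*P = 4*P)
m = -221/64 (m = -221*1/64 = -221/64 ≈ -3.4531)
c(k) = √(111 + 2*k) (c(k) = √(111 + (4*k + k*(-2))) = √(111 + (4*k - 2*k)) = √(111 + 2*k))
c(m) - 1*12093 = √(111 + 2*(-221/64)) - 1*12093 = √(111 - 221/32) - 12093 = √(3331/32) - 12093 = √6662/8 - 12093 = -12093 + √6662/8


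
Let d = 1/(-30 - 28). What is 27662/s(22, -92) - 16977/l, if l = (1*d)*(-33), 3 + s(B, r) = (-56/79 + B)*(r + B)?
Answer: -38746685172/1297747 ≈ -29857.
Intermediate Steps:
s(B, r) = -3 + (-56/79 + B)*(B + r) (s(B, r) = -3 + (-56/79 + B)*(r + B) = -3 + (-56*1/79 + B)*(B + r) = -3 + (-56/79 + B)*(B + r))
d = -1/58 (d = 1/(-58) = -1/58 ≈ -0.017241)
l = 33/58 (l = (1*(-1/58))*(-33) = -1/58*(-33) = 33/58 ≈ 0.56897)
27662/s(22, -92) - 16977/l = 27662/(-3 + 22**2 - 56/79*22 - 56/79*(-92) + 22*(-92)) - 16977/33/58 = 27662/(-3 + 484 - 1232/79 + 5152/79 - 2024) - 16977*58/33 = 27662/(-117977/79) - 328222/11 = 27662*(-79/117977) - 328222/11 = -2185298/117977 - 328222/11 = -38746685172/1297747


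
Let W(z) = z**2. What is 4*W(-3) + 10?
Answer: 46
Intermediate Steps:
4*W(-3) + 10 = 4*(-3)**2 + 10 = 4*9 + 10 = 36 + 10 = 46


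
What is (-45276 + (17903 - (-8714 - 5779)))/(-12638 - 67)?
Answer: 368/363 ≈ 1.0138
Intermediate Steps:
(-45276 + (17903 - (-8714 - 5779)))/(-12638 - 67) = (-45276 + (17903 - 1*(-14493)))/(-12705) = (-45276 + (17903 + 14493))*(-1/12705) = (-45276 + 32396)*(-1/12705) = -12880*(-1/12705) = 368/363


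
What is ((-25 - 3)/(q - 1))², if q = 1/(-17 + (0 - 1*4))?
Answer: 86436/121 ≈ 714.35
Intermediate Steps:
q = -1/21 (q = 1/(-17 + (0 - 4)) = 1/(-17 - 4) = 1/(-21) = -1/21 ≈ -0.047619)
((-25 - 3)/(q - 1))² = ((-25 - 3)/(-1/21 - 1))² = (-28/(-22/21))² = (-28*(-21/22))² = (294/11)² = 86436/121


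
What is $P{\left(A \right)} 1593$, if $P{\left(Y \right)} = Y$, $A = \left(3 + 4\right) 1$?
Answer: $11151$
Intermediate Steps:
$A = 7$ ($A = 7 \cdot 1 = 7$)
$P{\left(A \right)} 1593 = 7 \cdot 1593 = 11151$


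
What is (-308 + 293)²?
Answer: 225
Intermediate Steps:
(-308 + 293)² = (-15)² = 225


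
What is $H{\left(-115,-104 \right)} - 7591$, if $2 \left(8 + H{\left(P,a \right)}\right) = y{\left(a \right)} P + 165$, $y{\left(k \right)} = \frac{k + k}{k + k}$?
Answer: $-7574$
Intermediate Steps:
$y{\left(k \right)} = 1$ ($y{\left(k \right)} = \frac{2 k}{2 k} = 2 k \frac{1}{2 k} = 1$)
$H{\left(P,a \right)} = \frac{149}{2} + \frac{P}{2}$ ($H{\left(P,a \right)} = -8 + \frac{1 P + 165}{2} = -8 + \frac{P + 165}{2} = -8 + \frac{165 + P}{2} = -8 + \left(\frac{165}{2} + \frac{P}{2}\right) = \frac{149}{2} + \frac{P}{2}$)
$H{\left(-115,-104 \right)} - 7591 = \left(\frac{149}{2} + \frac{1}{2} \left(-115\right)\right) - 7591 = \left(\frac{149}{2} - \frac{115}{2}\right) - 7591 = 17 - 7591 = -7574$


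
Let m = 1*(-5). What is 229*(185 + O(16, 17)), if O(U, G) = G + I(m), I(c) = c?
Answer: 45113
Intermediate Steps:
m = -5
O(U, G) = -5 + G (O(U, G) = G - 5 = -5 + G)
229*(185 + O(16, 17)) = 229*(185 + (-5 + 17)) = 229*(185 + 12) = 229*197 = 45113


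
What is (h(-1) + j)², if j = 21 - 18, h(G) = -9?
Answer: 36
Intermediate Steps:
j = 3
(h(-1) + j)² = (-9 + 3)² = (-6)² = 36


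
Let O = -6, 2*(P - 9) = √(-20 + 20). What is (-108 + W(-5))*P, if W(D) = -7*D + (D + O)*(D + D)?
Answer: 333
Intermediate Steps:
P = 9 (P = 9 + √(-20 + 20)/2 = 9 + √0/2 = 9 + (½)*0 = 9 + 0 = 9)
W(D) = -7*D + 2*D*(-6 + D) (W(D) = -7*D + (D - 6)*(D + D) = -7*D + (-6 + D)*(2*D) = -7*D + 2*D*(-6 + D))
(-108 + W(-5))*P = (-108 - 5*(-19 + 2*(-5)))*9 = (-108 - 5*(-19 - 10))*9 = (-108 - 5*(-29))*9 = (-108 + 145)*9 = 37*9 = 333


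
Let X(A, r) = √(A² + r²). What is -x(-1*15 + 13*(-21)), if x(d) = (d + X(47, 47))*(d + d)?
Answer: -165888 + 27072*√2 ≈ -1.2760e+5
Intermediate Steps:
x(d) = 2*d*(d + 47*√2) (x(d) = (d + √(47² + 47²))*(d + d) = (d + √(2209 + 2209))*(2*d) = (d + √4418)*(2*d) = (d + 47*√2)*(2*d) = 2*d*(d + 47*√2))
-x(-1*15 + 13*(-21)) = -2*(-1*15 + 13*(-21))*((-1*15 + 13*(-21)) + 47*√2) = -2*(-15 - 273)*((-15 - 273) + 47*√2) = -2*(-288)*(-288 + 47*√2) = -(165888 - 27072*√2) = -165888 + 27072*√2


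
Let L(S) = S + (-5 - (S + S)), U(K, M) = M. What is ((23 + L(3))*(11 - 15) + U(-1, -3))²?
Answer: 3969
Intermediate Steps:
L(S) = -5 - S (L(S) = S + (-5 - 2*S) = -5 - S)
((23 + L(3))*(11 - 15) + U(-1, -3))² = ((23 + (-5 - 1*3))*(11 - 15) - 3)² = ((23 + (-5 - 3))*(-4) - 3)² = ((23 - 8)*(-4) - 3)² = (15*(-4) - 3)² = (-60 - 3)² = (-63)² = 3969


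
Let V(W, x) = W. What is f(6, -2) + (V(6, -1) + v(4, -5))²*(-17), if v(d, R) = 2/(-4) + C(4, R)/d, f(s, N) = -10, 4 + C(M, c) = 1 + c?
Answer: -873/4 ≈ -218.25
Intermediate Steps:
C(M, c) = -3 + c (C(M, c) = -4 + (1 + c) = -3 + c)
v(d, R) = -½ + (-3 + R)/d (v(d, R) = 2/(-4) + (-3 + R)/d = 2*(-¼) + (-3 + R)/d = -½ + (-3 + R)/d)
f(6, -2) + (V(6, -1) + v(4, -5))²*(-17) = -10 + (6 + (-3 - 5 - ½*4)/4)²*(-17) = -10 + (6 + (-3 - 5 - 2)/4)²*(-17) = -10 + (6 + (¼)*(-10))²*(-17) = -10 + (6 - 5/2)²*(-17) = -10 + (7/2)²*(-17) = -10 + (49/4)*(-17) = -10 - 833/4 = -873/4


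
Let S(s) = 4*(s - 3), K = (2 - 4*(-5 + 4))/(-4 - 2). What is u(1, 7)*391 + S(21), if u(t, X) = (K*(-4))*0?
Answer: 72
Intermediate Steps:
K = -1 (K = (2 - 4*(-1))/(-6) = (2 + 4)*(-⅙) = 6*(-⅙) = -1)
u(t, X) = 0 (u(t, X) = -1*(-4)*0 = 4*0 = 0)
S(s) = -12 + 4*s (S(s) = 4*(-3 + s) = -12 + 4*s)
u(1, 7)*391 + S(21) = 0*391 + (-12 + 4*21) = 0 + (-12 + 84) = 0 + 72 = 72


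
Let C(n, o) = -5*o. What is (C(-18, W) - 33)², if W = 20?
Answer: 17689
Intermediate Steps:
(C(-18, W) - 33)² = (-5*20 - 33)² = (-100 - 33)² = (-133)² = 17689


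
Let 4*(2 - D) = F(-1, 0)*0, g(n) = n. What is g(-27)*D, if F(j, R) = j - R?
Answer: -54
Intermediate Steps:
D = 2 (D = 2 - (-1 - 1*0)*0/4 = 2 - (-1 + 0)*0/4 = 2 - (-1)*0/4 = 2 - ¼*0 = 2 + 0 = 2)
g(-27)*D = -27*2 = -54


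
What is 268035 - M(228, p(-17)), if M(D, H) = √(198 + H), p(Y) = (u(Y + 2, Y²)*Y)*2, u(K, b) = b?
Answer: 268035 - 2*I*√2407 ≈ 2.6804e+5 - 98.122*I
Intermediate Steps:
p(Y) = 2*Y³ (p(Y) = (Y²*Y)*2 = Y³*2 = 2*Y³)
268035 - M(228, p(-17)) = 268035 - √(198 + 2*(-17)³) = 268035 - √(198 + 2*(-4913)) = 268035 - √(198 - 9826) = 268035 - √(-9628) = 268035 - 2*I*√2407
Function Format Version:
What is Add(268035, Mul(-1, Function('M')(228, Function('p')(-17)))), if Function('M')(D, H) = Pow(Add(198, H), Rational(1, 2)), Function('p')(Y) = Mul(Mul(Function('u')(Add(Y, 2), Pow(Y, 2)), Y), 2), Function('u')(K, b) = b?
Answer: Add(268035, Mul(-2, I, Pow(2407, Rational(1, 2)))) ≈ Add(2.6804e+5, Mul(-98.122, I))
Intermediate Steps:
Function('p')(Y) = Mul(2, Pow(Y, 3)) (Function('p')(Y) = Mul(Mul(Pow(Y, 2), Y), 2) = Mul(Pow(Y, 3), 2) = Mul(2, Pow(Y, 3)))
Add(268035, Mul(-1, Function('M')(228, Function('p')(-17)))) = Add(268035, Mul(-1, Pow(Add(198, Mul(2, Pow(-17, 3))), Rational(1, 2)))) = Add(268035, Mul(-1, Pow(Add(198, Mul(2, -4913)), Rational(1, 2)))) = Add(268035, Mul(-1, Pow(Add(198, -9826), Rational(1, 2)))) = Add(268035, Mul(-1, Pow(-9628, Rational(1, 2)))) = Add(268035, Mul(-1, Mul(2, I, Pow(2407, Rational(1, 2))))) = Add(268035, Mul(-2, I, Pow(2407, Rational(1, 2))))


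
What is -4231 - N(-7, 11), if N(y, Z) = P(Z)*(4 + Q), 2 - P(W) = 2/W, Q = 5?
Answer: -46721/11 ≈ -4247.4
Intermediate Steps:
P(W) = 2 - 2/W
N(y, Z) = 18 - 18/Z (N(y, Z) = (2 - 2/Z)*(4 + 5) = (2 - 2/Z)*9 = 18 - 18/Z)
-4231 - N(-7, 11) = -4231 - (18 - 18/11) = -4231 - 1*180/11 = -4231 - 180/11 = -46721/11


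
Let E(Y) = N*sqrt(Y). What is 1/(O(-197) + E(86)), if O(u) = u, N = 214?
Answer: 197/3899647 + 214*sqrt(86)/3899647 ≈ 0.00055942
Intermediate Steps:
E(Y) = 214*sqrt(Y)
1/(O(-197) + E(86)) = 1/(-197 + 214*sqrt(86))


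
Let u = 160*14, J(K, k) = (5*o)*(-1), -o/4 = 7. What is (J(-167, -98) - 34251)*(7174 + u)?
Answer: -321120954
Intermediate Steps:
o = -28 (o = -4*7 = -28)
J(K, k) = 140 (J(K, k) = (5*(-28))*(-1) = -140*(-1) = 140)
u = 2240
(J(-167, -98) - 34251)*(7174 + u) = (140 - 34251)*(7174 + 2240) = -34111*9414 = -321120954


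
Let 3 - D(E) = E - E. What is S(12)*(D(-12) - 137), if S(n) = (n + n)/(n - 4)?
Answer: -402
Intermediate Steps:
D(E) = 3 (D(E) = 3 - (E - E) = 3 - 1*0 = 3 + 0 = 3)
S(n) = 2*n/(-4 + n) (S(n) = (2*n)/(-4 + n) = 2*n/(-4 + n))
S(12)*(D(-12) - 137) = (2*12/(-4 + 12))*(3 - 137) = (2*12/8)*(-134) = (2*12*(⅛))*(-134) = 3*(-134) = -402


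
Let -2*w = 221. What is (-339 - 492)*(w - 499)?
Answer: 1012989/2 ≈ 5.0649e+5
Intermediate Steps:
w = -221/2 (w = -1/2*221 = -221/2 ≈ -110.50)
(-339 - 492)*(w - 499) = (-339 - 492)*(-221/2 - 499) = -831*(-1219/2) = 1012989/2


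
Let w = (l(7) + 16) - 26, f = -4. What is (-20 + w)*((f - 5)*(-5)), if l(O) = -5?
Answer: -1575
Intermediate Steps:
w = -15 (w = (-5 + 16) - 26 = 11 - 26 = -15)
(-20 + w)*((f - 5)*(-5)) = (-20 - 15)*((-4 - 5)*(-5)) = -(-315)*(-5) = -35*45 = -1575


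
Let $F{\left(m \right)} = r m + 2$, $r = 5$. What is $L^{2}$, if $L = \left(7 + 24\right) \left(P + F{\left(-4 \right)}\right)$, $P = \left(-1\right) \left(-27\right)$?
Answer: $77841$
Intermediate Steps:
$F{\left(m \right)} = 2 + 5 m$ ($F{\left(m \right)} = 5 m + 2 = 2 + 5 m$)
$P = 27$
$L = 279$ ($L = \left(7 + 24\right) \left(27 + \left(2 + 5 \left(-4\right)\right)\right) = 31 \left(27 + \left(2 - 20\right)\right) = 31 \left(27 - 18\right) = 31 \cdot 9 = 279$)
$L^{2} = 279^{2} = 77841$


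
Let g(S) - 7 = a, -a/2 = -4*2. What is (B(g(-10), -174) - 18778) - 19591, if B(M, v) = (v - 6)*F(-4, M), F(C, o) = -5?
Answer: -37469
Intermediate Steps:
a = 16 (a = -(-8)*2 = -2*(-8) = 16)
g(S) = 23 (g(S) = 7 + 16 = 23)
B(M, v) = 30 - 5*v (B(M, v) = (v - 6)*(-5) = (-6 + v)*(-5) = 30 - 5*v)
(B(g(-10), -174) - 18778) - 19591 = ((30 - 5*(-174)) - 18778) - 19591 = ((30 + 870) - 18778) - 19591 = (900 - 18778) - 19591 = -17878 - 19591 = -37469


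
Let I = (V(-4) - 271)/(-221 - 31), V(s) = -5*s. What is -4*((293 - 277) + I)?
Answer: -4283/63 ≈ -67.984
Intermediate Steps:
I = 251/252 (I = (-5*(-4) - 271)/(-221 - 31) = (20 - 271)/(-252) = -251*(-1/252) = 251/252 ≈ 0.99603)
-4*((293 - 277) + I) = -4*((293 - 277) + 251/252) = -4*(16 + 251/252) = -4*4283/252 = -4283/63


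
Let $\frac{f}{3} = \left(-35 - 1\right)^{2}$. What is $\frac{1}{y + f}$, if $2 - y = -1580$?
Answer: $\frac{1}{5470} \approx 0.00018282$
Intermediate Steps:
$f = 3888$ ($f = 3 \left(-35 - 1\right)^{2} = 3 \left(-36\right)^{2} = 3 \cdot 1296 = 3888$)
$y = 1582$ ($y = 2 - -1580 = 2 + 1580 = 1582$)
$\frac{1}{y + f} = \frac{1}{1582 + 3888} = \frac{1}{5470}$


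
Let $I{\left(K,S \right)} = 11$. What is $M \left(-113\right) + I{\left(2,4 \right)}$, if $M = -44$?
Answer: $4983$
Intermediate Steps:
$M \left(-113\right) + I{\left(2,4 \right)} = \left(-44\right) \left(-113\right) + 11 = 4972 + 11 = 4983$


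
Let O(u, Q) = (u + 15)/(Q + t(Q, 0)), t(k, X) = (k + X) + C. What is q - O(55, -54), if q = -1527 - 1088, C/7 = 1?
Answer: -264045/101 ≈ -2614.3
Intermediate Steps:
C = 7 (C = 7*1 = 7)
t(k, X) = 7 + X + k (t(k, X) = (k + X) + 7 = (X + k) + 7 = 7 + X + k)
q = -2615
O(u, Q) = (15 + u)/(7 + 2*Q) (O(u, Q) = (u + 15)/(Q + (7 + 0 + Q)) = (15 + u)/(Q + (7 + Q)) = (15 + u)/(7 + 2*Q))
q - O(55, -54) = -2615 - (15 + 55)/(7 + 2*(-54)) = -2615 - 70/(7 - 108) = -2615 - 70/(-101) = -2615 - (-1)*70/101 = -2615 - 1*(-70/101) = -2615 + 70/101 = -264045/101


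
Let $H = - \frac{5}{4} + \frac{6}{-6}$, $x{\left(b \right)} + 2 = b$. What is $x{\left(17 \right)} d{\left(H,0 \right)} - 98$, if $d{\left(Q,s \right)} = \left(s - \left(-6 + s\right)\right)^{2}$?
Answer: $442$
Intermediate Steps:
$x{\left(b \right)} = -2 + b$
$H = - \frac{9}{4}$ ($H = \left(-5\right) \frac{1}{4} + 6 \left(- \frac{1}{6}\right) = - \frac{5}{4} - 1 = - \frac{9}{4} \approx -2.25$)
$d{\left(Q,s \right)} = 36$ ($d{\left(Q,s \right)} = 6^{2} = 36$)
$x{\left(17 \right)} d{\left(H,0 \right)} - 98 = \left(-2 + 17\right) 36 - 98 = 15 \cdot 36 - 98 = 540 - 98 = 442$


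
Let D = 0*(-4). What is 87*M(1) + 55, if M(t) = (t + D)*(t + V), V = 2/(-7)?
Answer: 820/7 ≈ 117.14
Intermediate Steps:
D = 0
V = -2/7 (V = 2*(-⅐) = -2/7 ≈ -0.28571)
M(t) = t*(-2/7 + t) (M(t) = (t + 0)*(t - 2/7) = t*(-2/7 + t))
87*M(1) + 55 = 87*((⅐)*1*(-2 + 7*1)) + 55 = 87*((⅐)*1*(-2 + 7)) + 55 = 87*((⅐)*1*5) + 55 = 87*(5/7) + 55 = 435/7 + 55 = 820/7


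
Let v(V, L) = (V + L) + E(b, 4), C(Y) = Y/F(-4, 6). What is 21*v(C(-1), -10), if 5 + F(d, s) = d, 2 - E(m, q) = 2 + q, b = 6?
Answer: -875/3 ≈ -291.67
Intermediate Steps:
E(m, q) = -q (E(m, q) = 2 - (2 + q) = 2 + (-2 - q) = -q)
F(d, s) = -5 + d
C(Y) = -Y/9 (C(Y) = Y/(-5 - 4) = Y/(-9) = Y*(-⅑) = -Y/9)
v(V, L) = -4 + L + V (v(V, L) = (V + L) - 1*4 = (L + V) - 4 = -4 + L + V)
21*v(C(-1), -10) = 21*(-4 - 10 - ⅑*(-1)) = 21*(-4 - 10 + ⅑) = 21*(-125/9) = -875/3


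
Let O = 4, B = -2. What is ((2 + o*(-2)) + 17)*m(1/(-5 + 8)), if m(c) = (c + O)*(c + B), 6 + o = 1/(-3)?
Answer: -6175/27 ≈ -228.70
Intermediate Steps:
o = -19/3 (o = -6 + 1/(-3) = -6 - ⅓ = -19/3 ≈ -6.3333)
m(c) = (-2 + c)*(4 + c) (m(c) = (c + 4)*(c - 2) = (4 + c)*(-2 + c) = (-2 + c)*(4 + c))
((2 + o*(-2)) + 17)*m(1/(-5 + 8)) = ((2 - 19/3*(-2)) + 17)*(-8 + (1/(-5 + 8))² + 2/(-5 + 8)) = ((2 + 38/3) + 17)*(-8 + (1/3)² + 2/3) = (44/3 + 17)*(-8 + (⅓)² + 2*(⅓)) = 95*(-8 + ⅑ + ⅔)/3 = (95/3)*(-65/9) = -6175/27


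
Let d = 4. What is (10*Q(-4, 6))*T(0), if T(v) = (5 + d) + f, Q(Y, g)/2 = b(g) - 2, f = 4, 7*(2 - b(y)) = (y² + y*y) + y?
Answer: -20280/7 ≈ -2897.1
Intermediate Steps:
b(y) = 2 - 2*y²/7 - y/7 (b(y) = 2 - ((y² + y*y) + y)/7 = 2 - ((y² + y²) + y)/7 = 2 - (2*y² + y)/7 = 2 - (y + 2*y²)/7 = 2 + (-2*y²/7 - y/7) = 2 - 2*y²/7 - y/7)
Q(Y, g) = -4*g²/7 - 2*g/7 (Q(Y, g) = 2*((2 - 2*g²/7 - g/7) - 2) = 2*(-2*g²/7 - g/7) = -4*g²/7 - 2*g/7)
T(v) = 13 (T(v) = (5 + 4) + 4 = 9 + 4 = 13)
(10*Q(-4, 6))*T(0) = (10*((2/7)*6*(-1 - 2*6)))*13 = (10*((2/7)*6*(-1 - 12)))*13 = (10*((2/7)*6*(-13)))*13 = (10*(-156/7))*13 = -1560/7*13 = -20280/7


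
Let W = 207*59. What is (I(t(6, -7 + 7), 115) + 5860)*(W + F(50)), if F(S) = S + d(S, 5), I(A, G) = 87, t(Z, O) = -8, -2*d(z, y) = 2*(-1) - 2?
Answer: 72939955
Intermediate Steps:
d(z, y) = 2 (d(z, y) = -(2*(-1) - 2)/2 = -(-2 - 2)/2 = -½*(-4) = 2)
W = 12213
F(S) = 2 + S (F(S) = S + 2 = 2 + S)
(I(t(6, -7 + 7), 115) + 5860)*(W + F(50)) = (87 + 5860)*(12213 + (2 + 50)) = 5947*(12213 + 52) = 5947*12265 = 72939955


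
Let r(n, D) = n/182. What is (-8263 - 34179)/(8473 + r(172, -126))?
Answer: -3862222/771129 ≈ -5.0085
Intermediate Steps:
r(n, D) = n/182 (r(n, D) = n*(1/182) = n/182)
(-8263 - 34179)/(8473 + r(172, -126)) = (-8263 - 34179)/(8473 + (1/182)*172) = -42442/(8473 + 86/91) = -42442/771129/91 = -42442*91/771129 = -3862222/771129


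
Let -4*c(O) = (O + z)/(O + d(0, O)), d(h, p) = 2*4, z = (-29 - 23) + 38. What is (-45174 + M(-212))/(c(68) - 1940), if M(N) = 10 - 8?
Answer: 6866144/294907 ≈ 23.282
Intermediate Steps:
z = -14 (z = -52 + 38 = -14)
M(N) = 2
d(h, p) = 8
c(O) = -(-14 + O)/(4*(8 + O)) (c(O) = -(O - 14)/(4*(O + 8)) = -(-14 + O)/(4*(8 + O)))
(-45174 + M(-212))/(c(68) - 1940) = (-45174 + 2)/((14 - 1*68)/(4*(8 + 68)) - 1940) = -45172/((¼)*(14 - 68)/76 - 1940) = -45172/((¼)*(1/76)*(-54) - 1940) = -45172/(-27/152 - 1940) = -45172/(-294907/152) = -45172*(-152/294907) = 6866144/294907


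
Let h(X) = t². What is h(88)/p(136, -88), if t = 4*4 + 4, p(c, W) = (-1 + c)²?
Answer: 16/729 ≈ 0.021948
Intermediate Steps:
t = 20 (t = 16 + 4 = 20)
h(X) = 400 (h(X) = 20² = 400)
h(88)/p(136, -88) = 400/((-1 + 136)²) = 400/(135²) = 400/18225 = 400*(1/18225) = 16/729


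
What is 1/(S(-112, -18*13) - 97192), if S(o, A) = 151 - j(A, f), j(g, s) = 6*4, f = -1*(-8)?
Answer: -1/97065 ≈ -1.0302e-5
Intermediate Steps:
f = 8
j(g, s) = 24
S(o, A) = 127 (S(o, A) = 151 - 1*24 = 151 - 24 = 127)
1/(S(-112, -18*13) - 97192) = 1/(127 - 97192) = 1/(-97065) = -1/97065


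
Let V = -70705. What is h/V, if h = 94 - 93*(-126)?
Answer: -11812/70705 ≈ -0.16706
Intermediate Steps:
h = 11812 (h = 94 + 11718 = 11812)
h/V = 11812/(-70705) = 11812*(-1/70705) = -11812/70705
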